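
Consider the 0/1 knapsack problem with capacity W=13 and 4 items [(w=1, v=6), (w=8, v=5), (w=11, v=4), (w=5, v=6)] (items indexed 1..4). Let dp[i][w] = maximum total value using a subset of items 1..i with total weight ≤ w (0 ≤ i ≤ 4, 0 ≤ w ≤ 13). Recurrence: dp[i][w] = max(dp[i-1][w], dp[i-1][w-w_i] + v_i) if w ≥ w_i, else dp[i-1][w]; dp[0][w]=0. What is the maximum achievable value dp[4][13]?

i\w   0   1   2   3   4   5   6   7   8   9  10  11  12  13
  0   0   0   0   0   0   0   0   0   0   0   0   0   0   0
  1   0   6   6   6   6   6   6   6   6   6   6   6   6   6
  2   0   6   6   6   6   6   6   6   6  11  11  11  11  11
  3   0   6   6   6   6   6   6   6   6  11  11  11  11  11
  4   0   6   6   6   6   6  12  12  12  12  12  12  12  12

12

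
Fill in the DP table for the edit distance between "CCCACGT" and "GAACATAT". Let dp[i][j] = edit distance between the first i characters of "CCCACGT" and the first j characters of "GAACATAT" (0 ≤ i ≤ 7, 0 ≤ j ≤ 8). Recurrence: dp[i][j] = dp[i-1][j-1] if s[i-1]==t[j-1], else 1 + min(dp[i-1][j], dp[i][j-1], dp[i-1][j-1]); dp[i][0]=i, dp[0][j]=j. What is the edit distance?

5

   ''  G  A  A  C  A  T  A  T
''  0  1  2  3  4  5  6  7  8
 C  1  1  2  3  3  4  5  6  7
 C  2  2  2  3  3  4  5  6  7
 C  3  3  3  3  3  4  5  6  7
 A  4  4  3  3  4  3  4  5  6
 C  5  5  4  4  3  4  4  5  6
 G  6  5  5  5  4  4  5  5  6
 T  7  6  6  6  5  5  4  5  5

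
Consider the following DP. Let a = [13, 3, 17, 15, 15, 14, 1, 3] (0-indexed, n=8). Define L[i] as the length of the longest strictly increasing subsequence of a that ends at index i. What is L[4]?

   i    0    1    2    3    4    5    6    7
a[i]   13    3   17   15   15   14    1    3
L[i]    1    1    2    2    2    2    1    2

2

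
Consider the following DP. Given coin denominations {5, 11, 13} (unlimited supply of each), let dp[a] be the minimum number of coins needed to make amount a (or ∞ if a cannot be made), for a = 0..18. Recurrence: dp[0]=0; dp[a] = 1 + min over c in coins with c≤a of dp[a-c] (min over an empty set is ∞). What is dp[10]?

2

 a  0  1  2  3  4  5  6  7  8  9 10 11 12 13 14 15 16 17 18
dp  0  -  -  -  -  1  -  -  -  -  2  1  -  1  -  3  2  -  2
(- denotes ∞ / unreachable)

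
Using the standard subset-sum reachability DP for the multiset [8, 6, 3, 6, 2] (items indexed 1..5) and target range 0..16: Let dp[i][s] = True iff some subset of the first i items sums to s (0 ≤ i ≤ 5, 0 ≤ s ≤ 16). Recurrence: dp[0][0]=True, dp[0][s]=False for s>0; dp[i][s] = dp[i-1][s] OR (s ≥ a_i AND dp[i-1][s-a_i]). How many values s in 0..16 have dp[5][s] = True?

i\s   0   1   2   3   4   5   6   7   8   9  10  11  12  13  14  15  16
  0   T   F   F   F   F   F   F   F   F   F   F   F   F   F   F   F   F
  1   T   F   F   F   F   F   F   F   T   F   F   F   F   F   F   F   F
  2   T   F   F   F   F   F   T   F   T   F   F   F   F   F   T   F   F
  3   T   F   F   T   F   F   T   F   T   T   F   T   F   F   T   F   F
  4   T   F   F   T   F   F   T   F   T   T   F   T   T   F   T   T   F
  5   T   F   T   T   F   T   T   F   T   T   T   T   T   T   T   T   T

14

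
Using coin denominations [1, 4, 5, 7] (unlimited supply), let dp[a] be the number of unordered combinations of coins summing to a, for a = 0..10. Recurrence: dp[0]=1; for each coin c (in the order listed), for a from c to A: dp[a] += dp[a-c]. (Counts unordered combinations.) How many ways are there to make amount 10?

7

after  coin     0     1     2     3     4     5     6     7     8     9    10
          1     1     1     1     1     1     1     1     1     1     1     1
          4     1     1     1     1     2     2     2     2     3     3     3
          5     1     1     1     1     2     3     3     3     4     5     6
          7     1     1     1     1     2     3     3     4     5     6     7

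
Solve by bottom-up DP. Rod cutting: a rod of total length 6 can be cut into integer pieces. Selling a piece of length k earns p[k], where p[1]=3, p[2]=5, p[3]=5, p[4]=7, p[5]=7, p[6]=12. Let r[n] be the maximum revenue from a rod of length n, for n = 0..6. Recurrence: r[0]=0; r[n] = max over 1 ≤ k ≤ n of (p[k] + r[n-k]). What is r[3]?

9

   n    0    1    2    3    4    5    6
r[n]    0    3    6    9   12   15   18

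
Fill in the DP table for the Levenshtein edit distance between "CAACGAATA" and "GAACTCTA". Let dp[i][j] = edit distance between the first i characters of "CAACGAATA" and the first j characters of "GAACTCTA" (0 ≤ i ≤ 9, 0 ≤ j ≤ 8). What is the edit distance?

4

   ''  G  A  A  C  T  C  T  A
''  0  1  2  3  4  5  6  7  8
 C  1  1  2  3  3  4  5  6  7
 A  2  2  1  2  3  4  5  6  6
 A  3  3  2  1  2  3  4  5  6
 C  4  4  3  2  1  2  3  4  5
 G  5  4  4  3  2  2  3  4  5
 A  6  5  4  4  3  3  3  4  4
 A  7  6  5  4  4  4  4  4  4
 T  8  7  6  5  5  4  5  4  5
 A  9  8  7  6  6  5  5  5  4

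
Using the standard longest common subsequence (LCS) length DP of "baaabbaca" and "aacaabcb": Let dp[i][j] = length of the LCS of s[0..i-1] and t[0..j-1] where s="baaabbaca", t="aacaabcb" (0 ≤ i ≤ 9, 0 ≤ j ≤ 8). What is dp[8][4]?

3

   ''  a  a  c  a  a  b  c  b
''  0  0  0  0  0  0  0  0  0
 b  0  0  0  0  0  0  1  1  1
 a  0  1  1  1  1  1  1  1  1
 a  0  1  2  2  2  2  2  2  2
 a  0  1  2  2  3  3  3  3  3
 b  0  1  2  2  3  3  4  4  4
 b  0  1  2  2  3  3  4  4  5
 a  0  1  2  2  3  4  4  4  5
 c  0  1  2  3  3  4  4  5  5
 a  0  1  2  3  4  4  4  5  5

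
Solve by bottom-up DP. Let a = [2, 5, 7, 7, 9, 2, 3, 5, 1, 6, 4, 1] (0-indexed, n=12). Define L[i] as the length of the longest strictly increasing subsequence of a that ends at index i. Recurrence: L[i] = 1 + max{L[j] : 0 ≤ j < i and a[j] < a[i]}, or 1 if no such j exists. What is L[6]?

   i    0    1    2    3    4    5    6    7    8    9   10   11
a[i]    2    5    7    7    9    2    3    5    1    6    4    1
L[i]    1    2    3    3    4    1    2    3    1    4    3    1

2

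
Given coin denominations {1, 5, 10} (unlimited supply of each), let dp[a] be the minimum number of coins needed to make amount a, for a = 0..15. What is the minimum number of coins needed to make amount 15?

 a  0  1  2  3  4  5  6  7  8  9 10 11 12 13 14 15
dp  0  1  2  3  4  1  2  3  4  5  1  2  3  4  5  2

2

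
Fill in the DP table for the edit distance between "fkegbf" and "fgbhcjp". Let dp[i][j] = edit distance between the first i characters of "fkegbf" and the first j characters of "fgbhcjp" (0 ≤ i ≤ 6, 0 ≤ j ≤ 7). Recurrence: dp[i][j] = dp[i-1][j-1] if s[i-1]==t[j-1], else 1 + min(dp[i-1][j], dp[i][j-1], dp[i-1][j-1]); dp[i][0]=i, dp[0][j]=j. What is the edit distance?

   ''  f  g  b  h  c  j  p
''  0  1  2  3  4  5  6  7
 f  1  0  1  2  3  4  5  6
 k  2  1  1  2  3  4  5  6
 e  3  2  2  2  3  4  5  6
 g  4  3  2  3  3  4  5  6
 b  5  4  3  2  3  4  5  6
 f  6  5  4  3  3  4  5  6

6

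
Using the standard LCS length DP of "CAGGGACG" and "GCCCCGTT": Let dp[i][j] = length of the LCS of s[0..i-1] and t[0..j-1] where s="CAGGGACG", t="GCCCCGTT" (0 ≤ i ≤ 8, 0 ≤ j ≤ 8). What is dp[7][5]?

2

   ''  G  C  C  C  C  G  T  T
''  0  0  0  0  0  0  0  0  0
 C  0  0  1  1  1  1  1  1  1
 A  0  0  1  1  1  1  1  1  1
 G  0  1  1  1  1  1  2  2  2
 G  0  1  1  1  1  1  2  2  2
 G  0  1  1  1  1  1  2  2  2
 A  0  1  1  1  1  1  2  2  2
 C  0  1  2  2  2  2  2  2  2
 G  0  1  2  2  2  2  3  3  3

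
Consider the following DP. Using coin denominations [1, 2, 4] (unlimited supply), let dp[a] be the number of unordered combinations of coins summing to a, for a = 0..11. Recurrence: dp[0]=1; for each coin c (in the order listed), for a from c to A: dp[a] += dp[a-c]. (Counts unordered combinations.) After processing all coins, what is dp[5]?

4

after  coin     0     1     2     3     4     5     6     7     8     9    10    11
          1     1     1     1     1     1     1     1     1     1     1     1     1
          2     1     1     2     2     3     3     4     4     5     5     6     6
          4     1     1     2     2     4     4     6     6     9     9    12    12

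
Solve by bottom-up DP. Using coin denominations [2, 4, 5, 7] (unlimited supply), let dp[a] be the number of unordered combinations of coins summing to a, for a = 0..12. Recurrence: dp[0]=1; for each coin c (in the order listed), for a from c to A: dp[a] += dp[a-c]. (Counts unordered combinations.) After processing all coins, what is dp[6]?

after  coin     0     1     2     3     4     5     6     7     8     9    10    11    12
          2     1     0     1     0     1     0     1     0     1     0     1     0     1
          4     1     0     1     0     2     0     2     0     3     0     3     0     4
          5     1     0     1     0     2     1     2     1     3     2     4     2     5
          7     1     0     1     0     2     1     2     2     3     3     4     4     6

2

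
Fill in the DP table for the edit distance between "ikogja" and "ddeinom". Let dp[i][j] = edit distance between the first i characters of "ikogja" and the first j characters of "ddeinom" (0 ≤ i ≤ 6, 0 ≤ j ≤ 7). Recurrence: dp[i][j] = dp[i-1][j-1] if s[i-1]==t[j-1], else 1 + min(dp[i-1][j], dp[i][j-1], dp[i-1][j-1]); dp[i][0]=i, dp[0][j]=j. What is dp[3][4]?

   ''  d  d  e  i  n  o  m
''  0  1  2  3  4  5  6  7
 i  1  1  2  3  3  4  5  6
 k  2  2  2  3  4  4  5  6
 o  3  3  3  3  4  5  4  5
 g  4  4  4  4  4  5  5  5
 j  5  5  5  5  5  5  6  6
 a  6  6  6  6  6  6  6  7

4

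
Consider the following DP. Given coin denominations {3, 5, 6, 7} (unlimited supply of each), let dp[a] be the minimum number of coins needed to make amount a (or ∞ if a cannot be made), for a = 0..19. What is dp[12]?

2

 a  0  1  2  3  4  5  6  7  8  9 10 11 12 13 14 15 16 17 18 19
dp  0  -  -  1  -  1  1  1  2  2  2  2  2  2  2  3  3  3  3  3
(- denotes ∞ / unreachable)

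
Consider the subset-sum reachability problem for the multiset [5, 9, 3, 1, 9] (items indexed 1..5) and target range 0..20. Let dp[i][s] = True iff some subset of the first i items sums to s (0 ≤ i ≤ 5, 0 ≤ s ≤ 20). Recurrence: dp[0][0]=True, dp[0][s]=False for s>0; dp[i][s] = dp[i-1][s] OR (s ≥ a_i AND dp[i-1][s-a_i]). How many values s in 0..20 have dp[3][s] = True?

i\s   0   1   2   3   4   5   6   7   8   9  10  11  12  13  14  15  16  17  18  19  20
  0   T   F   F   F   F   F   F   F   F   F   F   F   F   F   F   F   F   F   F   F   F
  1   T   F   F   F   F   T   F   F   F   F   F   F   F   F   F   F   F   F   F   F   F
  2   T   F   F   F   F   T   F   F   F   T   F   F   F   F   T   F   F   F   F   F   F
  3   T   F   F   T   F   T   F   F   T   T   F   F   T   F   T   F   F   T   F   F   F
  4   T   T   F   T   T   T   T   F   T   T   T   F   T   T   T   T   F   T   T   F   F
  5   T   T   F   T   T   T   T   F   T   T   T   F   T   T   T   T   F   T   T   T   F

8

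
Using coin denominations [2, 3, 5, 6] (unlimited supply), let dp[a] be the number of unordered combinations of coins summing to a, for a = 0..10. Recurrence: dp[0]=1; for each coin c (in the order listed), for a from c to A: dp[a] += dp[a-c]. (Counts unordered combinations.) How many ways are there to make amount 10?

5

after  coin     0     1     2     3     4     5     6     7     8     9    10
          2     1     0     1     0     1     0     1     0     1     0     1
          3     1     0     1     1     1     1     2     1     2     2     2
          5     1     0     1     1     1     2     2     2     3     3     4
          6     1     0     1     1     1     2     3     2     4     4     5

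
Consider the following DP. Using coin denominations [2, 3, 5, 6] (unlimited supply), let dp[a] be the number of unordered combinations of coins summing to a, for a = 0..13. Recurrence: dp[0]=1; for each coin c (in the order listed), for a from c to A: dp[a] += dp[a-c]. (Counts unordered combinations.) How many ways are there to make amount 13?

7

after  coin     0     1     2     3     4     5     6     7     8     9    10    11    12    13
          2     1     0     1     0     1     0     1     0     1     0     1     0     1     0
          3     1     0     1     1     1     1     2     1     2     2     2     2     3     2
          5     1     0     1     1     1     2     2     2     3     3     4     4     5     5
          6     1     0     1     1     1     2     3     2     4     4     5     6     8     7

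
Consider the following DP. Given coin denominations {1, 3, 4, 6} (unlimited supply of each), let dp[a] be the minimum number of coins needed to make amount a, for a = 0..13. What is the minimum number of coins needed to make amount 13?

3

 a  0  1  2  3  4  5  6  7  8  9 10 11 12 13
dp  0  1  2  1  1  2  1  2  2  2  2  3  2  3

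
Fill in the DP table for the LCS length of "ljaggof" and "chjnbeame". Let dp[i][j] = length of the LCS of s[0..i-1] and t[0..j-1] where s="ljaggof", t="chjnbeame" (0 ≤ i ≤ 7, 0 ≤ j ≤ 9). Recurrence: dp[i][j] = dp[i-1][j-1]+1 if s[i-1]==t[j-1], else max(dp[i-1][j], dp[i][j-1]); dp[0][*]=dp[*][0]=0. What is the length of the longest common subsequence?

2

   ''  c  h  j  n  b  e  a  m  e
''  0  0  0  0  0  0  0  0  0  0
 l  0  0  0  0  0  0  0  0  0  0
 j  0  0  0  1  1  1  1  1  1  1
 a  0  0  0  1  1  1  1  2  2  2
 g  0  0  0  1  1  1  1  2  2  2
 g  0  0  0  1  1  1  1  2  2  2
 o  0  0  0  1  1  1  1  2  2  2
 f  0  0  0  1  1  1  1  2  2  2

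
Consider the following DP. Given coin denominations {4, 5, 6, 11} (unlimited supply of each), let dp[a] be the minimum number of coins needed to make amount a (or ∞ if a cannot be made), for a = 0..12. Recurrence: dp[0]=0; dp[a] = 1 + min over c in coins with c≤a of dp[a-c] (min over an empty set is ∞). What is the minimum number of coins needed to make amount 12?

 a  0  1  2  3  4  5  6  7  8  9 10 11 12
dp  0  -  -  -  1  1  1  -  2  2  2  1  2
(- denotes ∞ / unreachable)

2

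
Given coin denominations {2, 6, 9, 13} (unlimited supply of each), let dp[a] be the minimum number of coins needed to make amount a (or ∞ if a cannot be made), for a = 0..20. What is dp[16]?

4

 a  0  1  2  3  4  5  6  7  8  9 10 11 12 13 14 15 16 17 18 19 20
dp  0  -  1  -  2  -  1  -  2  1  3  2  2  1  3  2  4  3  2  2  3
(- denotes ∞ / unreachable)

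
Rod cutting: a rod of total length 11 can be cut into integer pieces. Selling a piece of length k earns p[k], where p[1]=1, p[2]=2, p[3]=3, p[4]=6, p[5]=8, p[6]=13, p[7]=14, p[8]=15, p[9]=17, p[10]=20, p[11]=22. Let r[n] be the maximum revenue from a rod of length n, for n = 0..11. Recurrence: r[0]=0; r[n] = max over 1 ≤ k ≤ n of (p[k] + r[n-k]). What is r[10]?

   n    0    1    2    3    4    5    6    7    8    9   10   11
r[n]    0    1    2    3    6    8   13   14   15   17   20   22

20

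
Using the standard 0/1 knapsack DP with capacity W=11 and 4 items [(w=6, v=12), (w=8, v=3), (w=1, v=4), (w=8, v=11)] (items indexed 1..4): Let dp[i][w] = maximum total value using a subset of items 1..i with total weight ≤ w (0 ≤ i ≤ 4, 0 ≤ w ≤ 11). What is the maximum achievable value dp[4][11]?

i\w   0   1   2   3   4   5   6   7   8   9  10  11
  0   0   0   0   0   0   0   0   0   0   0   0   0
  1   0   0   0   0   0   0  12  12  12  12  12  12
  2   0   0   0   0   0   0  12  12  12  12  12  12
  3   0   4   4   4   4   4  12  16  16  16  16  16
  4   0   4   4   4   4   4  12  16  16  16  16  16

16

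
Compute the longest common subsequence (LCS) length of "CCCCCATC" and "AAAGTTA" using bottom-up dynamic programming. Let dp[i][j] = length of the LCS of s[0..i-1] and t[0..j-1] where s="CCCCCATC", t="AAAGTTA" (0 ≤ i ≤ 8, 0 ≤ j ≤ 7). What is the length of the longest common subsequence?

2

   ''  A  A  A  G  T  T  A
''  0  0  0  0  0  0  0  0
 C  0  0  0  0  0  0  0  0
 C  0  0  0  0  0  0  0  0
 C  0  0  0  0  0  0  0  0
 C  0  0  0  0  0  0  0  0
 C  0  0  0  0  0  0  0  0
 A  0  1  1  1  1  1  1  1
 T  0  1  1  1  1  2  2  2
 C  0  1  1  1  1  2  2  2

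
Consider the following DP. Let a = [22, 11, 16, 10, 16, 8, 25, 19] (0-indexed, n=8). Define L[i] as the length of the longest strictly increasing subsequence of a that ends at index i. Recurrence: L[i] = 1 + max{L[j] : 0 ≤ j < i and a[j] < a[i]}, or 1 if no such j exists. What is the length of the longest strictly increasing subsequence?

   i    0    1    2    3    4    5    6    7
a[i]   22   11   16   10   16    8   25   19
L[i]    1    1    2    1    2    1    3    3

3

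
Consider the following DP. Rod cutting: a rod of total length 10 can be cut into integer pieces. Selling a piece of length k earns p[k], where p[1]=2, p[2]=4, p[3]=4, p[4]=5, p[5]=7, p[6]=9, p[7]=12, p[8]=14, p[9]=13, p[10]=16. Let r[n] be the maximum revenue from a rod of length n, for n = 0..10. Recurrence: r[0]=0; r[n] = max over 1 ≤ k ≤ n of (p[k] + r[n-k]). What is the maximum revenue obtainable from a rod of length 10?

   n    0    1    2    3    4    5    6    7    8    9   10
r[n]    0    2    4    6    8   10   12   14   16   18   20

20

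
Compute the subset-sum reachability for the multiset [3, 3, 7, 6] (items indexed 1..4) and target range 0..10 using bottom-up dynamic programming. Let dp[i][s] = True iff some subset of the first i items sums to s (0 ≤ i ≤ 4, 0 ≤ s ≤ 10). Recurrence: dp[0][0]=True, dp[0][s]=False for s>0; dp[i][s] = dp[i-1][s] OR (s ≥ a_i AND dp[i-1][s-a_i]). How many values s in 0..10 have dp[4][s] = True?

i\s   0   1   2   3   4   5   6   7   8   9  10
  0   T   F   F   F   F   F   F   F   F   F   F
  1   T   F   F   T   F   F   F   F   F   F   F
  2   T   F   F   T   F   F   T   F   F   F   F
  3   T   F   F   T   F   F   T   T   F   F   T
  4   T   F   F   T   F   F   T   T   F   T   T

6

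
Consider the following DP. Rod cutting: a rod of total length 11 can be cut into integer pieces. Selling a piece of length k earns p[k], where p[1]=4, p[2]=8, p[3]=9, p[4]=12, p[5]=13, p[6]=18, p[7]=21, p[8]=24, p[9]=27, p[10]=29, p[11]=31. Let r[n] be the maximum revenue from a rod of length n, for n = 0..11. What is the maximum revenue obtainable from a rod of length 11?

44

   n    0    1    2    3    4    5    6    7    8    9   10   11
r[n]    0    4    8   12   16   20   24   28   32   36   40   44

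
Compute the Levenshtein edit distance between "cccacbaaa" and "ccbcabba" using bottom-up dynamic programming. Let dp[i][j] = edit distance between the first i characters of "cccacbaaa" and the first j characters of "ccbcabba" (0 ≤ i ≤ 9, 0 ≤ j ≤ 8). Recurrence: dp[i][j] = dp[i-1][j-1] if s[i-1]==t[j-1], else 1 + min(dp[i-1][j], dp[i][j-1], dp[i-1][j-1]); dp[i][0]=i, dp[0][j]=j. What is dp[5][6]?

   ''  c  c  b  c  a  b  b  a
''  0  1  2  3  4  5  6  7  8
 c  1  0  1  2  3  4  5  6  7
 c  2  1  0  1  2  3  4  5  6
 c  3  2  1  1  1  2  3  4  5
 a  4  3  2  2  2  1  2  3  4
 c  5  4  3  3  2  2  2  3  4
 b  6  5  4  3  3  3  2  2  3
 a  7  6  5  4  4  3  3  3  2
 a  8  7  6  5  5  4  4  4  3
 a  9  8  7  6  6  5  5  5  4

2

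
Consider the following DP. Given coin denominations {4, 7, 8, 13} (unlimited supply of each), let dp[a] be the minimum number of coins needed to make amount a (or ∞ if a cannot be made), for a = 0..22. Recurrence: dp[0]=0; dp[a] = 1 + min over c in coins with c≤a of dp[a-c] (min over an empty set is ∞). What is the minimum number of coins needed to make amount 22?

 a  0  1  2  3  4  5  6  7  8  9 10 11 12 13 14 15 16 17 18 19 20 21 22
dp  0  -  -  -  1  -  -  1  1  -  -  2  2  1  2  2  2  2  3  3  2  2  3
(- denotes ∞ / unreachable)

3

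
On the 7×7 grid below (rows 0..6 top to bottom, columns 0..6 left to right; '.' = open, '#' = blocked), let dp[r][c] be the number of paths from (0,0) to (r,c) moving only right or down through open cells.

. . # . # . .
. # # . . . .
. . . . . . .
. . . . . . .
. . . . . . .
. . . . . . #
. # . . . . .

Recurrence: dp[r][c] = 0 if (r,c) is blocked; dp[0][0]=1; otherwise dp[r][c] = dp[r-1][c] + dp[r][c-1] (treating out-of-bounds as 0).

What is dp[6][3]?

r\c   0   1   2   3   4   5   6
  0   1   1   0   0   0   0   0
  1   1   0   0   0   0   0   0
  2   1   1   1   1   1   1   1
  3   1   2   3   4   5   6   7
  4   1   3   6  10  15  21  28
  5   1   4  10  20  35  56   0
  6   1   0  10  30  65 121 121

30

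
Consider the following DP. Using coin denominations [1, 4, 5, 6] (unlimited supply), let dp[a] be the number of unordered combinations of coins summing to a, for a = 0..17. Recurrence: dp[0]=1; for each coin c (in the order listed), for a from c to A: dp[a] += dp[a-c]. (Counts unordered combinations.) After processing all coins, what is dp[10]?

after  coin     0     1     2     3     4     5     6     7     8     9    10    11    12    13    14    15    16    17
          1     1     1     1     1     1     1     1     1     1     1     1     1     1     1     1     1     1     1
          4     1     1     1     1     2     2     2     2     3     3     3     3     4     4     4     4     5     5
          5     1     1     1     1     2     3     3     3     4     5     6     6     7     8     9    10    11    12
          6     1     1     1     1     2     3     4     4     5     6     8     9    11    12    14    16    19    21

8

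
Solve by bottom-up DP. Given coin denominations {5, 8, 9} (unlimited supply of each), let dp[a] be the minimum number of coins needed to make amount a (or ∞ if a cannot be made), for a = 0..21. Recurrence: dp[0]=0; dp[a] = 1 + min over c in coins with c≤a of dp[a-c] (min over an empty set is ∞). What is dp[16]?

2

 a  0  1  2  3  4  5  6  7  8  9 10 11 12 13 14 15 16 17 18 19 20 21
dp  0  -  -  -  -  1  -  -  1  1  2  -  -  2  2  3  2  2  2  3  4  3
(- denotes ∞ / unreachable)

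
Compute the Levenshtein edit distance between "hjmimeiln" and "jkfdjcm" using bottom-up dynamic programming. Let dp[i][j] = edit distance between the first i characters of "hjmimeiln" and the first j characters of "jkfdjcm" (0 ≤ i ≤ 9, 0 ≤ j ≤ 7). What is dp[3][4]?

   ''  j  k  f  d  j  c  m
''  0  1  2  3  4  5  6  7
 h  1  1  2  3  4  5  6  7
 j  2  1  2  3  4  4  5  6
 m  3  2  2  3  4  5  5  5
 i  4  3  3  3  4  5  6  6
 m  5  4  4  4  4  5  6  6
 e  6  5  5  5  5  5  6  7
 i  7  6  6  6  6  6  6  7
 l  8  7  7  7  7  7  7  7
 n  9  8  8  8  8  8  8  8

4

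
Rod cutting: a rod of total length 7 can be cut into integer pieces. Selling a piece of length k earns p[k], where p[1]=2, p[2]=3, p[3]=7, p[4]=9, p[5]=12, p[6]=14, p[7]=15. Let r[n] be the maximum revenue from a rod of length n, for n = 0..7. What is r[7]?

16

   n    0    1    2    3    4    5    6    7
r[n]    0    2    4    7    9   12   14   16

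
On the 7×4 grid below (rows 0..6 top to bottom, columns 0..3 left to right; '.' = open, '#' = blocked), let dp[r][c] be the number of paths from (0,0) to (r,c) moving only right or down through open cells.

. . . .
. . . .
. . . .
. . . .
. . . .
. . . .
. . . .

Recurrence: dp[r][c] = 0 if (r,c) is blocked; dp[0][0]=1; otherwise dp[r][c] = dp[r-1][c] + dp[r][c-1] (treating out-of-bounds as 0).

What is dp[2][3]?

10

r\c   0   1   2   3
  0   1   1   1   1
  1   1   2   3   4
  2   1   3   6  10
  3   1   4  10  20
  4   1   5  15  35
  5   1   6  21  56
  6   1   7  28  84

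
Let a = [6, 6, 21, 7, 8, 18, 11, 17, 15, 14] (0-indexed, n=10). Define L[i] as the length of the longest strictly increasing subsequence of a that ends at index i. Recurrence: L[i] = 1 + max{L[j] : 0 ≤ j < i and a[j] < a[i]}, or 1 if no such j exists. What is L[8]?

5

   i    0    1    2    3    4    5    6    7    8    9
a[i]    6    6   21    7    8   18   11   17   15   14
L[i]    1    1    2    2    3    4    4    5    5    5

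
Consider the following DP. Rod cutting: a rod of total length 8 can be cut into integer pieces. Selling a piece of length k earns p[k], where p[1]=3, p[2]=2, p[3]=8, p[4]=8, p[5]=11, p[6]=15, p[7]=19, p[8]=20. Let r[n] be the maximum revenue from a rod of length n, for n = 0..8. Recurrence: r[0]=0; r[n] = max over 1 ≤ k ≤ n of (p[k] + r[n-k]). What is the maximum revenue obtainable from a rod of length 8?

   n    0    1    2    3    4    5    6    7    8
r[n]    0    3    6    9   12   15   18   21   24

24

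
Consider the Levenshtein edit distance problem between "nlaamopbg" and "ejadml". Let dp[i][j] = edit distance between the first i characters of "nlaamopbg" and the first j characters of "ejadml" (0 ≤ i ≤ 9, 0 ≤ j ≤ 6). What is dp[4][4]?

3

   ''  e  j  a  d  m  l
''  0  1  2  3  4  5  6
 n  1  1  2  3  4  5  6
 l  2  2  2  3  4  5  5
 a  3  3  3  2  3  4  5
 a  4  4  4  3  3  4  5
 m  5  5  5  4  4  3  4
 o  6  6  6  5  5  4  4
 p  7  7  7  6  6  5  5
 b  8  8  8  7  7  6  6
 g  9  9  9  8  8  7  7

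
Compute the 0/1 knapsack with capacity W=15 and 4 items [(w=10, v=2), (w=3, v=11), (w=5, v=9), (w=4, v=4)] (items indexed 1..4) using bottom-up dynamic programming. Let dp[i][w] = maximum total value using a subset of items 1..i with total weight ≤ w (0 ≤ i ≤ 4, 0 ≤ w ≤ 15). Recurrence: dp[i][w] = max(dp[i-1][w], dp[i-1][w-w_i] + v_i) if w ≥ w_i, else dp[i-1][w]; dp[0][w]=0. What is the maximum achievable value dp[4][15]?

i\w   0   1   2   3   4   5   6   7   8   9  10  11  12  13  14  15
  0   0   0   0   0   0   0   0   0   0   0   0   0   0   0   0   0
  1   0   0   0   0   0   0   0   0   0   0   2   2   2   2   2   2
  2   0   0   0  11  11  11  11  11  11  11  11  11  11  13  13  13
  3   0   0   0  11  11  11  11  11  20  20  20  20  20  20  20  20
  4   0   0   0  11  11  11  11  15  20  20  20  20  24  24  24  24

24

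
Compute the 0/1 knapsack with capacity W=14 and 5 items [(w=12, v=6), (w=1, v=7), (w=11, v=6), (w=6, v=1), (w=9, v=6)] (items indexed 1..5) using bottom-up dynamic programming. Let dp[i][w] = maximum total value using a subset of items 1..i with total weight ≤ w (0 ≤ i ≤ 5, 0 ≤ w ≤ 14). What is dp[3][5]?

i\w   0   1   2   3   4   5   6   7   8   9  10  11  12  13  14
  0   0   0   0   0   0   0   0   0   0   0   0   0   0   0   0
  1   0   0   0   0   0   0   0   0   0   0   0   0   6   6   6
  2   0   7   7   7   7   7   7   7   7   7   7   7   7  13  13
  3   0   7   7   7   7   7   7   7   7   7   7   7  13  13  13
  4   0   7   7   7   7   7   7   8   8   8   8   8  13  13  13
  5   0   7   7   7   7   7   7   8   8   8  13  13  13  13  13

7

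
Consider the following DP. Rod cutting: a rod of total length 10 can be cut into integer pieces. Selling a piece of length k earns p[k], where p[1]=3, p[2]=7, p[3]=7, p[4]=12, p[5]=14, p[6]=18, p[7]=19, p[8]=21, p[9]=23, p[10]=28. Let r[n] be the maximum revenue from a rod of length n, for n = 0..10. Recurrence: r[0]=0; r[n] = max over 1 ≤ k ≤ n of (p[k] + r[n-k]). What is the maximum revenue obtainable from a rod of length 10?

   n    0    1    2    3    4    5    6    7    8    9   10
r[n]    0    3    7   10   14   17   21   24   28   31   35

35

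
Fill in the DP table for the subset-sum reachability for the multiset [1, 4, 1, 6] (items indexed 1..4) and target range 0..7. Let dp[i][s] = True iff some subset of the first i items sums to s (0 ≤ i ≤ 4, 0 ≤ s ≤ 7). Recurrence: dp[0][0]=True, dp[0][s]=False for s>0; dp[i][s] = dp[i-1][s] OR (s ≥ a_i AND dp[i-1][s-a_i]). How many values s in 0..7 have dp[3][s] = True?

6

i\s   0   1   2   3   4   5   6   7
  0   T   F   F   F   F   F   F   F
  1   T   T   F   F   F   F   F   F
  2   T   T   F   F   T   T   F   F
  3   T   T   T   F   T   T   T   F
  4   T   T   T   F   T   T   T   T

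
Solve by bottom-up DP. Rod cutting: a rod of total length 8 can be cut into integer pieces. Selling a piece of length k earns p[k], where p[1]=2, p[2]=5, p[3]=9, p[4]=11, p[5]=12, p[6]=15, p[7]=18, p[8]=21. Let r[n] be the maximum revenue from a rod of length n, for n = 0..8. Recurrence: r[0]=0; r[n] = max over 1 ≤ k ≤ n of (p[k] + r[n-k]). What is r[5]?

14

   n    0    1    2    3    4    5    6    7    8
r[n]    0    2    5    9   11   14   18   20   23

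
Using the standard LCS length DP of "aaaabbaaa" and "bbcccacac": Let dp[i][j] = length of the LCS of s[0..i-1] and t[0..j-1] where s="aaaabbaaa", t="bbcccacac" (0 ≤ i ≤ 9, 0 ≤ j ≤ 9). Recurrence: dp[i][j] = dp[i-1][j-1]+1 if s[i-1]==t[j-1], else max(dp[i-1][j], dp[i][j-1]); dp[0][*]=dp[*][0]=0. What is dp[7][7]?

3

   ''  b  b  c  c  c  a  c  a  c
''  0  0  0  0  0  0  0  0  0  0
 a  0  0  0  0  0  0  1  1  1  1
 a  0  0  0  0  0  0  1  1  2  2
 a  0  0  0  0  0  0  1  1  2  2
 a  0  0  0  0  0  0  1  1  2  2
 b  0  1  1  1  1  1  1  1  2  2
 b  0  1  2  2  2  2  2  2  2  2
 a  0  1  2  2  2  2  3  3  3  3
 a  0  1  2  2  2  2  3  3  4  4
 a  0  1  2  2  2  2  3  3  4  4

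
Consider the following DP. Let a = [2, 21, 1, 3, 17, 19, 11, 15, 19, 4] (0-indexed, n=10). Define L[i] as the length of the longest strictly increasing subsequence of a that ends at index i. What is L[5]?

   i    0    1    2    3    4    5    6    7    8    9
a[i]    2   21    1    3   17   19   11   15   19    4
L[i]    1    2    1    2    3    4    3    4    5    3

4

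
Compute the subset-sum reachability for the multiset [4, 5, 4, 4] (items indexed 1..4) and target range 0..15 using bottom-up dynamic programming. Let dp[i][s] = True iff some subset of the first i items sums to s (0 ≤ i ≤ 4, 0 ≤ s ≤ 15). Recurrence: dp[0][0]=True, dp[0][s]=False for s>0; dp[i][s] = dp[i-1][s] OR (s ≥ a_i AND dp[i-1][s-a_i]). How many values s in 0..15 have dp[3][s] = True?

6

i\s   0   1   2   3   4   5   6   7   8   9  10  11  12  13  14  15
  0   T   F   F   F   F   F   F   F   F   F   F   F   F   F   F   F
  1   T   F   F   F   T   F   F   F   F   F   F   F   F   F   F   F
  2   T   F   F   F   T   T   F   F   F   T   F   F   F   F   F   F
  3   T   F   F   F   T   T   F   F   T   T   F   F   F   T   F   F
  4   T   F   F   F   T   T   F   F   T   T   F   F   T   T   F   F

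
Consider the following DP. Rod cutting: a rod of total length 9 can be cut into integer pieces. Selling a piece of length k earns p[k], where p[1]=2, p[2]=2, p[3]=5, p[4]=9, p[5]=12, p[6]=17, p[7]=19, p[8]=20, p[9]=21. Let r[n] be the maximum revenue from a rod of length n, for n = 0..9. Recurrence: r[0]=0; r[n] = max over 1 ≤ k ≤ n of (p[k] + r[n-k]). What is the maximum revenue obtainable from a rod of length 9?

   n    0    1    2    3    4    5    6    7    8    9
r[n]    0    2    4    6    9   12   17   19   21   23

23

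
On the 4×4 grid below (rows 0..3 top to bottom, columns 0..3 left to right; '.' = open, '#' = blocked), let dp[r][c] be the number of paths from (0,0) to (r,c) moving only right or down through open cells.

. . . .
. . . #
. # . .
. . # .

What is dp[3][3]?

3

r\c   0   1   2   3
  0   1   1   1   1
  1   1   2   3   0
  2   1   0   3   3
  3   1   1   0   3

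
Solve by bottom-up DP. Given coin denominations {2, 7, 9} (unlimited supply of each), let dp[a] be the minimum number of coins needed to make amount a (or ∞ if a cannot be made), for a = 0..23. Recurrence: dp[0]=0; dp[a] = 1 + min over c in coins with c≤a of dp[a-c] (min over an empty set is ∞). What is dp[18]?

 a  0  1  2  3  4  5  6  7  8  9 10 11 12 13 14 15 16 17 18 19 20 21 22 23
dp  0  -  1  -  2  -  3  1  4  1  5  2  6  3  2  4  2  5  2  6  3  3  4  3
(- denotes ∞ / unreachable)

2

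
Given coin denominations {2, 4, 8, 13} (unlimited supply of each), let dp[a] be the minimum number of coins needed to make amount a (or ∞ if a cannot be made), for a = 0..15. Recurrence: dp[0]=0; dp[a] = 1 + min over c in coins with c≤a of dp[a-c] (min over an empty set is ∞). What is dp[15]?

 a  0  1  2  3  4  5  6  7  8  9 10 11 12 13 14 15
dp  0  -  1  -  1  -  2  -  1  -  2  -  2  1  3  2
(- denotes ∞ / unreachable)

2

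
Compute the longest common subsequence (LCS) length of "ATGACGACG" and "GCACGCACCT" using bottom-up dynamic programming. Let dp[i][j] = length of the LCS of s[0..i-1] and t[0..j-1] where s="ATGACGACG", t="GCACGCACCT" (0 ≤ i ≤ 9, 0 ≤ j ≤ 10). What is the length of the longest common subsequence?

   ''  G  C  A  C  G  C  A  C  C  T
''  0  0  0  0  0  0  0  0  0  0  0
 A  0  0  0  1  1  1  1  1  1  1  1
 T  0  0  0  1  1  1  1  1  1  1  2
 G  0  1  1  1  1  2  2  2  2  2  2
 A  0  1  1  2  2  2  2  3  3  3  3
 C  0  1  2  2  3  3  3  3  4  4  4
 G  0  1  2  2  3  4  4  4  4  4  4
 A  0  1  2  3  3  4  4  5  5  5  5
 C  0  1  2  3  4  4  5  5  6  6  6
 G  0  1  2  3  4  5  5  5  6  6  6

6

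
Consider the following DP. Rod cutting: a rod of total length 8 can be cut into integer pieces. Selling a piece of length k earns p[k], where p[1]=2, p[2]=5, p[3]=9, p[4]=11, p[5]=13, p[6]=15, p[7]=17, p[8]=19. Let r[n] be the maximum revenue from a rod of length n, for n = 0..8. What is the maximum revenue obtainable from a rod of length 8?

23

   n    0    1    2    3    4    5    6    7    8
r[n]    0    2    5    9   11   14   18   20   23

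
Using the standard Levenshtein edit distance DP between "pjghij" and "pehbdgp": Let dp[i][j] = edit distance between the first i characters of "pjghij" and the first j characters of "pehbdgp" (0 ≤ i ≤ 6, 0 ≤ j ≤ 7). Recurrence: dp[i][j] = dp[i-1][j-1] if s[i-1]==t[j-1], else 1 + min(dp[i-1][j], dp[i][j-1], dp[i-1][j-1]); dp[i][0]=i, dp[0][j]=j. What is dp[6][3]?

4

   ''  p  e  h  b  d  g  p
''  0  1  2  3  4  5  6  7
 p  1  0  1  2  3  4  5  6
 j  2  1  1  2  3  4  5  6
 g  3  2  2  2  3  4  4  5
 h  4  3  3  2  3  4  5  5
 i  5  4  4  3  3  4  5  6
 j  6  5  5  4  4  4  5  6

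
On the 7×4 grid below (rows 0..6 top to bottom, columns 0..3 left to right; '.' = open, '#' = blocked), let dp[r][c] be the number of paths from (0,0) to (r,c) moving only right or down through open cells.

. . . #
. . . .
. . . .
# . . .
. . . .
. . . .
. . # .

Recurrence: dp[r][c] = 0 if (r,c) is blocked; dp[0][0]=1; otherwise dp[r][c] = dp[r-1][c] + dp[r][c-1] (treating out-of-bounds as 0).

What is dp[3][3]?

18

r\c   0   1   2   3
  0   1   1   1   0
  1   1   2   3   3
  2   1   3   6   9
  3   0   3   9  18
  4   0   3  12  30
  5   0   3  15  45
  6   0   3   0  45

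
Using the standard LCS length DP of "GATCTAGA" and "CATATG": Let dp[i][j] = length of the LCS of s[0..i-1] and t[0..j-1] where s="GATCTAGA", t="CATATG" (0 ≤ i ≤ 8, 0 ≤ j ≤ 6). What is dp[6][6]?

3

   ''  C  A  T  A  T  G
''  0  0  0  0  0  0  0
 G  0  0  0  0  0  0  1
 A  0  0  1  1  1  1  1
 T  0  0  1  2  2  2  2
 C  0  1  1  2  2  2  2
 T  0  1  1  2  2  3  3
 A  0  1  2  2  3  3  3
 G  0  1  2  2  3  3  4
 A  0  1  2  2  3  3  4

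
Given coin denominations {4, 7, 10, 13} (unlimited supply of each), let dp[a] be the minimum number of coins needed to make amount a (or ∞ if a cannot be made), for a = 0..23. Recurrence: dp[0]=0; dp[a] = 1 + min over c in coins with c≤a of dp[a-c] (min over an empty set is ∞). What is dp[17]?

2

 a  0  1  2  3  4  5  6  7  8  9 10 11 12 13 14 15 16 17 18 19 20 21 22 23
dp  0  -  -  -  1  -  -  1  2  -  1  2  3  1  2  3  4  2  3  4  2  3  4  2
(- denotes ∞ / unreachable)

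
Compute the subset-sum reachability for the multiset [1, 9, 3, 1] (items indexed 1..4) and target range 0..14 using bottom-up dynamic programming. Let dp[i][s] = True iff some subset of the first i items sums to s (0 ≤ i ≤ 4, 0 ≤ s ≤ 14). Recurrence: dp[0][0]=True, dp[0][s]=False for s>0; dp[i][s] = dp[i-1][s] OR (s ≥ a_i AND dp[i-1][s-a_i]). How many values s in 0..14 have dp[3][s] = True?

8

i\s   0   1   2   3   4   5   6   7   8   9  10  11  12  13  14
  0   T   F   F   F   F   F   F   F   F   F   F   F   F   F   F
  1   T   T   F   F   F   F   F   F   F   F   F   F   F   F   F
  2   T   T   F   F   F   F   F   F   F   T   T   F   F   F   F
  3   T   T   F   T   T   F   F   F   F   T   T   F   T   T   F
  4   T   T   T   T   T   T   F   F   F   T   T   T   T   T   T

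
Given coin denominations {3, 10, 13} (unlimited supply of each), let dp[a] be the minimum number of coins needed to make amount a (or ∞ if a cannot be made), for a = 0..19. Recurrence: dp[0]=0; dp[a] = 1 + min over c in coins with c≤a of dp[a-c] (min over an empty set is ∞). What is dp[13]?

 a  0  1  2  3  4  5  6  7  8  9 10 11 12 13 14 15 16 17 18 19
dp  0  -  -  1  -  -  2  -  -  3  1  -  4  1  -  5  2  -  6  3
(- denotes ∞ / unreachable)

1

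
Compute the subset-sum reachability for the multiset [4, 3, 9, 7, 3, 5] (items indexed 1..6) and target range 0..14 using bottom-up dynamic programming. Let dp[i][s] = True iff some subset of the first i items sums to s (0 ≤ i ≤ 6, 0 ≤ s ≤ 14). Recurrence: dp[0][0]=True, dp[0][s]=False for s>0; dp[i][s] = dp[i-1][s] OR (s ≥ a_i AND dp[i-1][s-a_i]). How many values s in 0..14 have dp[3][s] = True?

7

i\s   0   1   2   3   4   5   6   7   8   9  10  11  12  13  14
  0   T   F   F   F   F   F   F   F   F   F   F   F   F   F   F
  1   T   F   F   F   T   F   F   F   F   F   F   F   F   F   F
  2   T   F   F   T   T   F   F   T   F   F   F   F   F   F   F
  3   T   F   F   T   T   F   F   T   F   T   F   F   T   T   F
  4   T   F   F   T   T   F   F   T   F   T   T   T   T   T   T
  5   T   F   F   T   T   F   T   T   F   T   T   T   T   T   T
  6   T   F   F   T   T   T   T   T   T   T   T   T   T   T   T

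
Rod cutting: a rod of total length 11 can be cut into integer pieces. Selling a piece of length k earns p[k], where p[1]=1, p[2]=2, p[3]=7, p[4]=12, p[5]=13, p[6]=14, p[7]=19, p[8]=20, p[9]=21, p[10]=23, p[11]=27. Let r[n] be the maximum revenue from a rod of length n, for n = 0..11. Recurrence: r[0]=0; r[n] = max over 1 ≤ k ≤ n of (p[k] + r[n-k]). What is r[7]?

   n    0    1    2    3    4    5    6    7    8    9   10   11
r[n]    0    1    2    7   12   13   14   19   24   25   26   31

19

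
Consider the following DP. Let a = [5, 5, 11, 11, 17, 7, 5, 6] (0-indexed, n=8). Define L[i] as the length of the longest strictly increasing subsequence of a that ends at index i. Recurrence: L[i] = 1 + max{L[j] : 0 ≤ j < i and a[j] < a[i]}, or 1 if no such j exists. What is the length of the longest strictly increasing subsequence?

3

   i    0    1    2    3    4    5    6    7
a[i]    5    5   11   11   17    7    5    6
L[i]    1    1    2    2    3    2    1    2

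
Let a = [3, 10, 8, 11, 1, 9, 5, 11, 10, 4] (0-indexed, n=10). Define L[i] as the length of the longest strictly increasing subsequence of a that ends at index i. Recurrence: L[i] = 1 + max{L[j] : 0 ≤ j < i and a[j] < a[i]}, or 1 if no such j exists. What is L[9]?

   i    0    1    2    3    4    5    6    7    8    9
a[i]    3   10    8   11    1    9    5   11   10    4
L[i]    1    2    2    3    1    3    2    4    4    2

2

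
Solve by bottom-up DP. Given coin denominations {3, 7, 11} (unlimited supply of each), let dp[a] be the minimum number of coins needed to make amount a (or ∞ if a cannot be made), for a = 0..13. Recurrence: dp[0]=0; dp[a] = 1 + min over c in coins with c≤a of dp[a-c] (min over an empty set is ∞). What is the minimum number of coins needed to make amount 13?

 a  0  1  2  3  4  5  6  7  8  9 10 11 12 13
dp  0  -  -  1  -  -  2  1  -  3  2  1  4  3
(- denotes ∞ / unreachable)

3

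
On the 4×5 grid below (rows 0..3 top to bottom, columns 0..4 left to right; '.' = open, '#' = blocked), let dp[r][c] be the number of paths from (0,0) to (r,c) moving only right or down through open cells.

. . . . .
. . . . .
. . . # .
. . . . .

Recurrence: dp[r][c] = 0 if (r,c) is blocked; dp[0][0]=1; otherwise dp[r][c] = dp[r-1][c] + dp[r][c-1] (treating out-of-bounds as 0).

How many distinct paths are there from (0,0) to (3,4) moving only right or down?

15

r\c   0   1   2   3   4
  0   1   1   1   1   1
  1   1   2   3   4   5
  2   1   3   6   0   5
  3   1   4  10  10  15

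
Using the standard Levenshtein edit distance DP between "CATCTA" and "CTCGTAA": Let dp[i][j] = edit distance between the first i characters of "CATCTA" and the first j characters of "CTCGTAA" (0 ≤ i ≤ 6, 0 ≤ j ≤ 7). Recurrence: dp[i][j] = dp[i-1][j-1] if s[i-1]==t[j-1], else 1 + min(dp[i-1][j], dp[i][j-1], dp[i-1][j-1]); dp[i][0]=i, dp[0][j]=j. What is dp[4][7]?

5

   ''  C  T  C  G  T  A  A
''  0  1  2  3  4  5  6  7
 C  1  0  1  2  3  4  5  6
 A  2  1  1  2  3  4  4  5
 T  3  2  1  2  3  3  4  5
 C  4  3  2  1  2  3  4  5
 T  5  4  3  2  2  2  3  4
 A  6  5  4  3  3  3  2  3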